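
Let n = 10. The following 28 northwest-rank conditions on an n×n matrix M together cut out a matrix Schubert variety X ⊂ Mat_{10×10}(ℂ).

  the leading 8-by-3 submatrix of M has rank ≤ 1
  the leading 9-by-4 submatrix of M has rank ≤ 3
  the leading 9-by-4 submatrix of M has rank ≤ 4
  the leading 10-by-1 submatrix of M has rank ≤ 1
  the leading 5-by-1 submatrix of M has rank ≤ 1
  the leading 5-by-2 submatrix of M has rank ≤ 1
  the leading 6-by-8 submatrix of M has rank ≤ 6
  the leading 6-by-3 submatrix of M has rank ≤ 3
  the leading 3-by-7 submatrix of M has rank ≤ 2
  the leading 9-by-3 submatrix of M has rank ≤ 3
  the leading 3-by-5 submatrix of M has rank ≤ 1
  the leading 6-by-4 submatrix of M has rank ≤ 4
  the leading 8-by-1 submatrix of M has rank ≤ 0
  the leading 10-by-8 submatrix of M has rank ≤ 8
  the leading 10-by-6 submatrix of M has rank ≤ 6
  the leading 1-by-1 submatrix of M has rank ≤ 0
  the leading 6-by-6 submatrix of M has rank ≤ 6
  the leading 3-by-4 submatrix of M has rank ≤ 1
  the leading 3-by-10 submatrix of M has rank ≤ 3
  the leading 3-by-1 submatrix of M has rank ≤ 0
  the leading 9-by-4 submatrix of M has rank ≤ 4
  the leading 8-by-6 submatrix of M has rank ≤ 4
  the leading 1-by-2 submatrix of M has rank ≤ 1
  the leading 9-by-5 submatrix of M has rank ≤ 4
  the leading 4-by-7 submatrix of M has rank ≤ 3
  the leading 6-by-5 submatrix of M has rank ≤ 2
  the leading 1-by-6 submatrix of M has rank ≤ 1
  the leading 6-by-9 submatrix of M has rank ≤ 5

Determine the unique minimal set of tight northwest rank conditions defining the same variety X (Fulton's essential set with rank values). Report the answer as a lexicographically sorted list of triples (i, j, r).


Propagating the 28 rank bounds to every northwest block:

  0 1 1 1 1 1 1 1 1 1
  0 1 1 1 1 2 2 2 2 2
  0 1 1 1 1 2 2 3 3 3
  0 1 1 2 2 3 3 4 4 4
  0 1 1 2 2 3 4 5 5 5
  0 1 1 2 2 3 4 5 5 6
  0 1 1 2 3 4 5 6 6 7
  0 1 1 2 3 4 5 6 7 8
  1 2 2 3 4 5 6 7 8 9
  1 2 3 4 5 6 7 8 9 10

the unique w with this rank table is (2, 6, 8, 4, 7, 10, 5, 9, 1, 3).

D(w) has 23 cells with 6 SE-corners; essential set:

[(3, 5, 1), (3, 7, 2), (6, 5, 2), (6, 9, 5), (8, 1, 0), (8, 3, 1)]


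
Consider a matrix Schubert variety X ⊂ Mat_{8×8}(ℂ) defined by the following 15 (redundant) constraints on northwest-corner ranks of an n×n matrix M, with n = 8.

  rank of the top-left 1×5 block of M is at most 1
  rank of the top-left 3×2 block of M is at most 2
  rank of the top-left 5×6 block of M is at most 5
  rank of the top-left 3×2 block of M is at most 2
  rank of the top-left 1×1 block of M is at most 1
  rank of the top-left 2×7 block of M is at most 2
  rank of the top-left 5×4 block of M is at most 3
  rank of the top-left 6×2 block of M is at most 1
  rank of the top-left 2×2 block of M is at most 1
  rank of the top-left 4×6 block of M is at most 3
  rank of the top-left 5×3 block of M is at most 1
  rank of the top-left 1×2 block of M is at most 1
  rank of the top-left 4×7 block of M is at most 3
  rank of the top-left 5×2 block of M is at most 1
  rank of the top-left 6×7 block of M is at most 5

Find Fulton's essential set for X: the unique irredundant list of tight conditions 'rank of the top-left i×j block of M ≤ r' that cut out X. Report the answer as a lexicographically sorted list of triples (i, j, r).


Propagating the 15 rank bounds to every northwest block:

  i=1: 1 | 1 | 1 | 1 | 1 | 1 | 1 | 1
  i=2: 1 | 1 | 1 | 2 | 2 | 2 | 2 | 2
  i=3: 1 | 1 | 1 | 2 | 3 | 3 | 3 | 3
  i=4: 1 | 1 | 1 | 2 | 3 | 3 | 3 | 4
  i=5: 1 | 1 | 1 | 2 | 3 | 4 | 4 | 5
  i=6: 1 | 1 | 2 | 3 | 4 | 5 | 5 | 6
  i=7: 1 | 2 | 3 | 4 | 5 | 6 | 6 | 7
  i=8: 1 | 2 | 3 | 4 | 5 | 6 | 7 | 8

hence w(1..8) = (1, 4, 5, 8, 6, 3, 2, 7).

D(w) has 11 cells with 3 SE-corners; essential set:

[(4, 7, 3), (5, 3, 1), (6, 2, 1)]


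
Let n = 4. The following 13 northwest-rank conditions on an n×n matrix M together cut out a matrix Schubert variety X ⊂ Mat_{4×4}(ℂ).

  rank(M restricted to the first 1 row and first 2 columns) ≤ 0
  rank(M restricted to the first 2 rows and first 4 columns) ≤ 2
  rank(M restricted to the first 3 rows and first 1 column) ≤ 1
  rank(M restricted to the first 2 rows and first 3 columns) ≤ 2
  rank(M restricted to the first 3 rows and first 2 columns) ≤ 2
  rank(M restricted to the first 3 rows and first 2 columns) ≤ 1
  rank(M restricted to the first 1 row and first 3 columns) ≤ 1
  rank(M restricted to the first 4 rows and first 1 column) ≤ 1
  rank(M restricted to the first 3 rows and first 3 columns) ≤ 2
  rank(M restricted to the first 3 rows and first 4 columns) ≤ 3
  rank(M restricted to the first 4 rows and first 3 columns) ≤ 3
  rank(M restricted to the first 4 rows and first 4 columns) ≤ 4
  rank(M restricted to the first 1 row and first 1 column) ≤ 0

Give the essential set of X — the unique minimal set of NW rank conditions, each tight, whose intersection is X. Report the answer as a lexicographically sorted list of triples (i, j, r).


Recovering R(i,j) via the rank-extension bound from the 13 conditions:

  row 1: 0 0 1 1
  row 2: 1 1 2 2
  row 3: 1 1 2 3
  row 4: 1 2 3 4

so w = (3, 1, 4, 2).

ℓ(w)=3; the 2 essential cells (i,j,r):

[(1, 2, 0), (3, 2, 1)]


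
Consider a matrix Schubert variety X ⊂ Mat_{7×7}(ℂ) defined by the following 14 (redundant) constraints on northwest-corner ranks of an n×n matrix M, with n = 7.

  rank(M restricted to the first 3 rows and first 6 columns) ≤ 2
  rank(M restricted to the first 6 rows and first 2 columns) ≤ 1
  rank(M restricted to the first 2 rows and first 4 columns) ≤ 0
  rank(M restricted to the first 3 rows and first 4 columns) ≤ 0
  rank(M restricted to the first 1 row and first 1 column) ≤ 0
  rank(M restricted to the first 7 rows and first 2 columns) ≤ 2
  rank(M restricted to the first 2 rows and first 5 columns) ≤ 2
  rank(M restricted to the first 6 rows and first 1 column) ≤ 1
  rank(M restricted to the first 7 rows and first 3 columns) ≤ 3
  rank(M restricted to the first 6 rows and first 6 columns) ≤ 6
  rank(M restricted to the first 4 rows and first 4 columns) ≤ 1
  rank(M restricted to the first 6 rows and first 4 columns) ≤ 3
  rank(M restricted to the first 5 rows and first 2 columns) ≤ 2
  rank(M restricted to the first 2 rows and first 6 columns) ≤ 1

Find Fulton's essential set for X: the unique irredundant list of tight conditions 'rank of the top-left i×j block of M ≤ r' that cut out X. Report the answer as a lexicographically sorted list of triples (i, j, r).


Reconstructing r_w from the 14 given conditions:

  i=1: 0 0 0 0 1 1 1
  i=2: 0 0 0 0 1 1 2
  i=3: 0 0 0 0 1 2 3
  i=4: 1 1 1 1 2 3 4
  i=5: 1 1 2 2 3 4 5
  i=6: 1 1 2 3 4 5 6
  i=7: 1 2 3 4 5 6 7

so w = (5, 7, 6, 1, 3, 4, 2).

3 SE-corners of the 15-cell Rothe diagram give Ess(w):

[(2, 6, 1), (3, 4, 0), (6, 2, 1)]


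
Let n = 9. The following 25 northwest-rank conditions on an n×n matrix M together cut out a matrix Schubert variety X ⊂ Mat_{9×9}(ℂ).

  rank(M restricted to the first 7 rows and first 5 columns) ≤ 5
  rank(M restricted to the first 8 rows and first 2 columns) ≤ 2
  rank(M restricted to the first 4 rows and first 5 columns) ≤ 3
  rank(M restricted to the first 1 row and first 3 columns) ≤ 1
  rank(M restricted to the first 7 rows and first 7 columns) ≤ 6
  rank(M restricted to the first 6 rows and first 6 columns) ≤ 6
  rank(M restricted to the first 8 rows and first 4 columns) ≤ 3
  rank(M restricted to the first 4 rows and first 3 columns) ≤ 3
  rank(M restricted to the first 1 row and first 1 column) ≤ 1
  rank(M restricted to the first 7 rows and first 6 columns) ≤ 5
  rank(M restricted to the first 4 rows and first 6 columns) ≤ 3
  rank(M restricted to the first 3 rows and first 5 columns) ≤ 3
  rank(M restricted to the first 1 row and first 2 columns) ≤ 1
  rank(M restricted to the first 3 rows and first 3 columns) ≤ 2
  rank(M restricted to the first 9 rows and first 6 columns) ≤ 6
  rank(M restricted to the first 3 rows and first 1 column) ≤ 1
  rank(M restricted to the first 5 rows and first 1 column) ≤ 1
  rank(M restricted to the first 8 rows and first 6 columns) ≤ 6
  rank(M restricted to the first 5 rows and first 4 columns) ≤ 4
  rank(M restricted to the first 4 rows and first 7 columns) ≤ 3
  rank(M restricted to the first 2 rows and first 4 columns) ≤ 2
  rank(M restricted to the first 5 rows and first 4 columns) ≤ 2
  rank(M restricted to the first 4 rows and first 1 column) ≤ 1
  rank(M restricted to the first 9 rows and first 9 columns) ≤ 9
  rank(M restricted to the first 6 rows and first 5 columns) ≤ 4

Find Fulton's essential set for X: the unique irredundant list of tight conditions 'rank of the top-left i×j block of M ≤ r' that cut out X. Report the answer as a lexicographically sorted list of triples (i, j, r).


Reconstructing r_w from the 25 given conditions:

  row 1: 1 | 1 | 1 | 1 | 1 | 1 | 1 | 1 | 1
  row 2: 1 | 2 | 2 | 2 | 2 | 2 | 2 | 2 | 2
  row 3: 1 | 2 | 2 | 2 | 3 | 3 | 3 | 3 | 3
  row 4: 1 | 2 | 2 | 2 | 3 | 3 | 3 | 4 | 4
  row 5: 1 | 2 | 2 | 2 | 3 | 4 | 4 | 5 | 5
  row 6: 1 | 2 | 3 | 3 | 4 | 5 | 5 | 6 | 6
  row 7: 1 | 2 | 3 | 3 | 4 | 5 | 6 | 7 | 7
  row 8: 1 | 2 | 3 | 3 | 4 | 5 | 6 | 7 | 8
  row 9: 1 | 2 | 3 | 4 | 5 | 6 | 7 | 8 | 9

hence w(1..9) = (1, 2, 5, 8, 6, 3, 7, 9, 4).

ℓ(w)=10; the 3 essential cells (i,j,r):

[(4, 7, 3), (5, 4, 2), (8, 4, 3)]


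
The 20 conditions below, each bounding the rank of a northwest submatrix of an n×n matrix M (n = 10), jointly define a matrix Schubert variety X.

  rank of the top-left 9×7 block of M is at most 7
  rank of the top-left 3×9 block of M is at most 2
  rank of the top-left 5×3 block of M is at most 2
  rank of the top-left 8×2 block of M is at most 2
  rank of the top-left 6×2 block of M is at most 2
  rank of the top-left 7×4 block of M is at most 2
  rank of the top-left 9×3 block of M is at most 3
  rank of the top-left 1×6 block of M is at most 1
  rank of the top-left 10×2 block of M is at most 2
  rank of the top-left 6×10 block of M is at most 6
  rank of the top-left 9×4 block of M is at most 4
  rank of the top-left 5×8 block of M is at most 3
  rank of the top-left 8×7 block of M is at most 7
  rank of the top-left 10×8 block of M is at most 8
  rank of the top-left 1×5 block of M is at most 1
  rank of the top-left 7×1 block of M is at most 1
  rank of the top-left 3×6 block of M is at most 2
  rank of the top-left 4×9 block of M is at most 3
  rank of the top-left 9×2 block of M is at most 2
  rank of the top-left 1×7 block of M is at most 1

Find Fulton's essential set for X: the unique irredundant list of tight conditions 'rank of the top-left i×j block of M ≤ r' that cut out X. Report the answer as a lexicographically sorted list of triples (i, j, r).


Reconstructing r_w from the 20 given conditions:

  1  1  1  1  1  1  1  1  1  1
  1  2  2  2  2  2  2  2  2  2
  1  2  2  2  2  2  2  2  2  3
  1  2  2  2  3  3  3  3  3  4
  1  2  2  2  3  3  3  3  4  5
  1  2  2  2  3  4  4  4  5  6
  1  2  2  2  3  4  5  5  6  7
  1  2  3  3  4  5  6  6  7  8
  1  2  3  4  5  6  7  7  8  9
  1  2  3  4  5  6  7  8  9  10

the unique w with this rank table is (1, 2, 10, 5, 9, 6, 7, 3, 4, 8).

Rothe diagram D(w) (18 cells), 3 SE-corners (essential conditions):

[(3, 9, 2), (5, 8, 3), (7, 4, 2)]


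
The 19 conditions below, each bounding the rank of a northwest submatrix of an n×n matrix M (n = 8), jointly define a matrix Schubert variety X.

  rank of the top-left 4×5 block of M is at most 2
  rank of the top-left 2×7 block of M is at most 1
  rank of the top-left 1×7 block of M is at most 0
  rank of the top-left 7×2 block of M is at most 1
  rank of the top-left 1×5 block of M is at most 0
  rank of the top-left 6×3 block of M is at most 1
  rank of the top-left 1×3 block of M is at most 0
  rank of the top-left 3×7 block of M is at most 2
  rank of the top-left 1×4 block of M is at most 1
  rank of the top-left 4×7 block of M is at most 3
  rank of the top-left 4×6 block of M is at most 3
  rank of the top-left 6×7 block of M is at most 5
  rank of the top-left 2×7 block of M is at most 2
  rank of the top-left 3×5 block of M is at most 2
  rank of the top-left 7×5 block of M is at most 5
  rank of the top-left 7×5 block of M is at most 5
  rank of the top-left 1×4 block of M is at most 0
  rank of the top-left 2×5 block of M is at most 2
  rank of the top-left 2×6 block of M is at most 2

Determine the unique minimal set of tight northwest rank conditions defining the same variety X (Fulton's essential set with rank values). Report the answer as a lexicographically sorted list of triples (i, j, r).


Computing R[i][j] = min implied NW-rank bound (n=8, 19 conditions):

  row 1: 0, 0, 0, 0, 0, 0, 0, 1
  row 2: 1, 1, 1, 1, 1, 1, 1, 2
  row 3: 1, 1, 1, 2, 2, 2, 2, 3
  row 4: 1, 1, 1, 2, 2, 3, 3, 4
  row 5: 1, 1, 1, 2, 3, 4, 4, 5
  row 6: 1, 1, 1, 2, 3, 4, 5, 6
  row 7: 1, 1, 2, 3, 4, 5, 6, 7
  row 8: 1, 2, 3, 4, 5, 6, 7, 8

the unique w with this rank table is (8, 1, 4, 6, 5, 7, 3, 2).

D(w) has 17 cells with 4 SE-corners; essential set:

[(1, 7, 0), (4, 5, 2), (6, 3, 1), (7, 2, 1)]


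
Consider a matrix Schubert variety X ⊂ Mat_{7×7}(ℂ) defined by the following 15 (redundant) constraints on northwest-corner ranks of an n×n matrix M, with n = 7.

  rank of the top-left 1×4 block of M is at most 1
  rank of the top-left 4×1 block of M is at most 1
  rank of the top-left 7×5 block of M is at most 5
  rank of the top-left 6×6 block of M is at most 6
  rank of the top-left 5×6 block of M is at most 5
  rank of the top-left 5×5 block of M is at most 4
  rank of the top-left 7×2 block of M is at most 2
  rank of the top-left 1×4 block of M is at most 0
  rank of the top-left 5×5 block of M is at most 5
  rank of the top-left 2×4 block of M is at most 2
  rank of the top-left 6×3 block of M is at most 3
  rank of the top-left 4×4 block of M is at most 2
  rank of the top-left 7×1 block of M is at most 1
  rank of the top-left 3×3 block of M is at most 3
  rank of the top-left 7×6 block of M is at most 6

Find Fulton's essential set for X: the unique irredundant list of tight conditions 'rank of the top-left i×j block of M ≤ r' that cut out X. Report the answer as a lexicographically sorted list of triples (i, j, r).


Rank table r_w(7×7) implied by the 15 constraints:

  row 1: 0 | 0 | 0 | 0 | 1 | 1 | 1
  row 2: 1 | 1 | 1 | 1 | 2 | 2 | 2
  row 3: 1 | 2 | 2 | 2 | 3 | 3 | 3
  row 4: 1 | 2 | 2 | 2 | 3 | 4 | 4
  row 5: 1 | 2 | 3 | 3 | 4 | 5 | 5
  row 6: 1 | 2 | 3 | 4 | 5 | 6 | 6
  row 7: 1 | 2 | 3 | 4 | 5 | 6 | 7

reading off 1-entries of Δ²R: w = (5, 1, 2, 6, 3, 4, 7).

D(w) has 6 cells with 2 SE-corners; essential set:

[(1, 4, 0), (4, 4, 2)]


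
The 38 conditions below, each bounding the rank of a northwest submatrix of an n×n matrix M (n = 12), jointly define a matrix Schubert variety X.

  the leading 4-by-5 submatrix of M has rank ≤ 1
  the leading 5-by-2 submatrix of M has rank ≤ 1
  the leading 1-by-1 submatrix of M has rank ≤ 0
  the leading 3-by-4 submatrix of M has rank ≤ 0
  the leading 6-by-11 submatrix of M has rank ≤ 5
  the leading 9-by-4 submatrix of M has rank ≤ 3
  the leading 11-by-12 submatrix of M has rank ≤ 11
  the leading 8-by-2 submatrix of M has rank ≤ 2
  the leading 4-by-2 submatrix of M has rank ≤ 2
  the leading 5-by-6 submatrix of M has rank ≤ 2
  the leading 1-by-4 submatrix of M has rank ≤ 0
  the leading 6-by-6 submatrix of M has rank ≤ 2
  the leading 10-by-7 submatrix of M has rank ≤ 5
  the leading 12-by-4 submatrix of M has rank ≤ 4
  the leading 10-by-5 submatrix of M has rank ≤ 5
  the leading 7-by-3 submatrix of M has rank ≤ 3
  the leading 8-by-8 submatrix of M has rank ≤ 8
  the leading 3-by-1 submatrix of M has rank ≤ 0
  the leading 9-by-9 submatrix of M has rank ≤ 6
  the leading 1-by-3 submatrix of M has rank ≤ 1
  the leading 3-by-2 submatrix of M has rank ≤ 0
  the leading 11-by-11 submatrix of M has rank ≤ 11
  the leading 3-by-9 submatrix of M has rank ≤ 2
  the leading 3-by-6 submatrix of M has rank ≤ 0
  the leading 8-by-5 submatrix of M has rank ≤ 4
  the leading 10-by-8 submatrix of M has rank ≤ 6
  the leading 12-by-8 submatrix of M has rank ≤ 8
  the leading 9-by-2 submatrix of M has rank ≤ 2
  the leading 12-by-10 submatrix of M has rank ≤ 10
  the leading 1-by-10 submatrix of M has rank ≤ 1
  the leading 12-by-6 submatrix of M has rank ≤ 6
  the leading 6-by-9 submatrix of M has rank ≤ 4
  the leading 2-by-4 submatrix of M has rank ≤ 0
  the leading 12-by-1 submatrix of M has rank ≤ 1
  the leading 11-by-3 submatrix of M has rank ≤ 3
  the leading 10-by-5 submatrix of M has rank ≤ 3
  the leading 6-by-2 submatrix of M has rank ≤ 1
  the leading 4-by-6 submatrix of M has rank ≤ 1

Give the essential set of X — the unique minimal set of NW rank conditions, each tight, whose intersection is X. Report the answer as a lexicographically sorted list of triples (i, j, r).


Recovering R(i,j) via the rank-extension bound from the 38 conditions:

  0 | 0 | 0 | 0 | 0 | 0 | 1 | 1 | 1 | 1 | 1 | 1
  0 | 0 | 0 | 0 | 0 | 0 | 1 | 2 | 2 | 2 | 2 | 2
  0 | 0 | 0 | 0 | 0 | 0 | 1 | 2 | 2 | 3 | 3 | 3
  1 | 1 | 1 | 1 | 1 | 1 | 2 | 3 | 3 | 4 | 4 | 4
  1 | 1 | 2 | 2 | 2 | 2 | 3 | 4 | 4 | 5 | 5 | 5
  1 | 1 | 2 | 2 | 2 | 2 | 3 | 4 | 4 | 5 | 5 | 6
  1 | 2 | 3 | 3 | 3 | 3 | 4 | 5 | 5 | 6 | 6 | 7
  1 | 2 | 3 | 3 | 3 | 4 | 5 | 6 | 6 | 7 | 7 | 8
  1 | 2 | 3 | 3 | 3 | 4 | 5 | 6 | 6 | 7 | 8 | 9
  1 | 2 | 3 | 3 | 3 | 4 | 5 | 6 | 7 | 8 | 9 | 10
  1 | 2 | 3 | 4 | 4 | 5 | 6 | 7 | 8 | 9 | 10 | 11
  1 | 2 | 3 | 4 | 5 | 6 | 7 | 8 | 9 | 10 | 11 | 12

reading off 1-entries of Δ²R: w = (7, 8, 10, 1, 3, 12, 2, 6, 11, 9, 4, 5).

D(w) has 33 cells with 8 SE-corners; essential set:

[(3, 6, 0), (3, 9, 2), (6, 2, 1), (6, 6, 2), (6, 9, 4), (6, 11, 5), (9, 9, 6), (10, 5, 3)]


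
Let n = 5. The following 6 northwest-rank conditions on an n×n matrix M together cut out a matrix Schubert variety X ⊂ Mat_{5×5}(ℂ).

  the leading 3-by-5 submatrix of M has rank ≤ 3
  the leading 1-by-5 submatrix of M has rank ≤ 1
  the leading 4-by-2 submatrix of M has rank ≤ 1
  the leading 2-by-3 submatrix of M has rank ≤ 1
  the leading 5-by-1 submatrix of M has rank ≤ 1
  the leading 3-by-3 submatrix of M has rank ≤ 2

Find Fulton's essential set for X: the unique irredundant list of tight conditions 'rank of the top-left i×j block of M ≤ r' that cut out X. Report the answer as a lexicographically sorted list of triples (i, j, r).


Computing R[i][j] = min implied NW-rank bound (n=5, 6 conditions):

  i=1: 1, 1, 1, 1, 1
  i=2: 1, 1, 1, 2, 2
  i=3: 1, 1, 2, 3, 3
  i=4: 1, 1, 2, 3, 4
  i=5: 1, 2, 3, 4, 5

hence w(1..5) = (1, 4, 3, 5, 2).

Rothe diagram D(w) (4 cells), 2 SE-corners (essential conditions):

[(2, 3, 1), (4, 2, 1)]


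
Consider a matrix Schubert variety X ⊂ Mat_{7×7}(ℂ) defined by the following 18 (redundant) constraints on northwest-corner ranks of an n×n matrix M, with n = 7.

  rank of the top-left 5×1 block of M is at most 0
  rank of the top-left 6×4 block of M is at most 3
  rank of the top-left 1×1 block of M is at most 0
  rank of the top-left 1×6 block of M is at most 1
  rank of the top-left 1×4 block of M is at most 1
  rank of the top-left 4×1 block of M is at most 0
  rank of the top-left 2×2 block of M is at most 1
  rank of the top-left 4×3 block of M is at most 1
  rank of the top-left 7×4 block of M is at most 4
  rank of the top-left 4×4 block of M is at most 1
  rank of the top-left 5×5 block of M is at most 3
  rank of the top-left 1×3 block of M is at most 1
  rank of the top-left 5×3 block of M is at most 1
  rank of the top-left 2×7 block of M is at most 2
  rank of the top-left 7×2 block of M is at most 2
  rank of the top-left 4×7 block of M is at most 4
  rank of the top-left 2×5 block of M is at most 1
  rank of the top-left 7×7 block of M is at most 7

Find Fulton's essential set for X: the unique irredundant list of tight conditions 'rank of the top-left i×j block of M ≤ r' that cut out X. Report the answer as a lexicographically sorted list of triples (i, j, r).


Recovering R(i,j) via the rank-extension bound from the 18 conditions:

  0 | 1 | 1 | 1 | 1 | 1 | 1
  0 | 1 | 1 | 1 | 1 | 2 | 2
  0 | 1 | 1 | 1 | 2 | 3 | 3
  0 | 1 | 1 | 1 | 2 | 3 | 4
  0 | 1 | 1 | 2 | 3 | 4 | 5
  1 | 2 | 2 | 3 | 4 | 5 | 6
  1 | 2 | 3 | 4 | 5 | 6 | 7

giving w = (2, 6, 5, 7, 4, 1, 3) via Δ²R.

ℓ(w)=13; the 4 essential cells (i,j,r):

[(2, 5, 1), (4, 4, 1), (5, 1, 0), (5, 3, 1)]


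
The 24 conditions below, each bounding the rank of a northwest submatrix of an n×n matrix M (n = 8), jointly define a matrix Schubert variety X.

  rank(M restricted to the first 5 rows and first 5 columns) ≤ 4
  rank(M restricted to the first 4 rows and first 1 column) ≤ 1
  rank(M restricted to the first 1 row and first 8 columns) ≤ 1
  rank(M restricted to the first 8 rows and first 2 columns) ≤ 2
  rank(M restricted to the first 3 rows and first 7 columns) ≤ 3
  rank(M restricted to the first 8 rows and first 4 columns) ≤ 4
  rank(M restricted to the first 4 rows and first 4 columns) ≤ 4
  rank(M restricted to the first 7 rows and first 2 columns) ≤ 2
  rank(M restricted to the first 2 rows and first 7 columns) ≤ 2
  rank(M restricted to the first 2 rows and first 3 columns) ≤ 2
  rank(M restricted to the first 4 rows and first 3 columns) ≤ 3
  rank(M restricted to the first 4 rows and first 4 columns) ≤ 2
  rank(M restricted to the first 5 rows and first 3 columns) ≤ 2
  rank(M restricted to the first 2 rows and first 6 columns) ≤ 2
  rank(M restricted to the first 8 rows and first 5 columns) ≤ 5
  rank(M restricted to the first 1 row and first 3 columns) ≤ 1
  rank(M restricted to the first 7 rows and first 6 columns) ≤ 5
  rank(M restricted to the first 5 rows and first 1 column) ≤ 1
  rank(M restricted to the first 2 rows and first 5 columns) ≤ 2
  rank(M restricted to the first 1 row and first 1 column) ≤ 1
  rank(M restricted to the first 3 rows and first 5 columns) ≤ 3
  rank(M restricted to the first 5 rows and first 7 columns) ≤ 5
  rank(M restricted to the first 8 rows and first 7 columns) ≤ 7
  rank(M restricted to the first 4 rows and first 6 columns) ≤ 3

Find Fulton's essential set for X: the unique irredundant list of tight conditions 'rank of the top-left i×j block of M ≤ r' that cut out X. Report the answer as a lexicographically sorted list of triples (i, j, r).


Reconstructing r_w from the 24 given conditions:

  1 | 1 | 1 | 1 | 1 | 1 | 1 | 1
  1 | 2 | 2 | 2 | 2 | 2 | 2 | 2
  1 | 2 | 2 | 2 | 3 | 3 | 3 | 3
  1 | 2 | 2 | 2 | 3 | 3 | 4 | 4
  1 | 2 | 2 | 3 | 4 | 4 | 5 | 5
  1 | 2 | 3 | 4 | 5 | 5 | 6 | 6
  1 | 2 | 3 | 4 | 5 | 5 | 6 | 7
  1 | 2 | 3 | 4 | 5 | 6 | 7 | 8

giving w = (1, 2, 5, 7, 4, 3, 8, 6) via Δ²R.

Rothe diagram D(w) (7 cells), 4 SE-corners (essential conditions):

[(4, 4, 2), (4, 6, 3), (5, 3, 2), (7, 6, 5)]


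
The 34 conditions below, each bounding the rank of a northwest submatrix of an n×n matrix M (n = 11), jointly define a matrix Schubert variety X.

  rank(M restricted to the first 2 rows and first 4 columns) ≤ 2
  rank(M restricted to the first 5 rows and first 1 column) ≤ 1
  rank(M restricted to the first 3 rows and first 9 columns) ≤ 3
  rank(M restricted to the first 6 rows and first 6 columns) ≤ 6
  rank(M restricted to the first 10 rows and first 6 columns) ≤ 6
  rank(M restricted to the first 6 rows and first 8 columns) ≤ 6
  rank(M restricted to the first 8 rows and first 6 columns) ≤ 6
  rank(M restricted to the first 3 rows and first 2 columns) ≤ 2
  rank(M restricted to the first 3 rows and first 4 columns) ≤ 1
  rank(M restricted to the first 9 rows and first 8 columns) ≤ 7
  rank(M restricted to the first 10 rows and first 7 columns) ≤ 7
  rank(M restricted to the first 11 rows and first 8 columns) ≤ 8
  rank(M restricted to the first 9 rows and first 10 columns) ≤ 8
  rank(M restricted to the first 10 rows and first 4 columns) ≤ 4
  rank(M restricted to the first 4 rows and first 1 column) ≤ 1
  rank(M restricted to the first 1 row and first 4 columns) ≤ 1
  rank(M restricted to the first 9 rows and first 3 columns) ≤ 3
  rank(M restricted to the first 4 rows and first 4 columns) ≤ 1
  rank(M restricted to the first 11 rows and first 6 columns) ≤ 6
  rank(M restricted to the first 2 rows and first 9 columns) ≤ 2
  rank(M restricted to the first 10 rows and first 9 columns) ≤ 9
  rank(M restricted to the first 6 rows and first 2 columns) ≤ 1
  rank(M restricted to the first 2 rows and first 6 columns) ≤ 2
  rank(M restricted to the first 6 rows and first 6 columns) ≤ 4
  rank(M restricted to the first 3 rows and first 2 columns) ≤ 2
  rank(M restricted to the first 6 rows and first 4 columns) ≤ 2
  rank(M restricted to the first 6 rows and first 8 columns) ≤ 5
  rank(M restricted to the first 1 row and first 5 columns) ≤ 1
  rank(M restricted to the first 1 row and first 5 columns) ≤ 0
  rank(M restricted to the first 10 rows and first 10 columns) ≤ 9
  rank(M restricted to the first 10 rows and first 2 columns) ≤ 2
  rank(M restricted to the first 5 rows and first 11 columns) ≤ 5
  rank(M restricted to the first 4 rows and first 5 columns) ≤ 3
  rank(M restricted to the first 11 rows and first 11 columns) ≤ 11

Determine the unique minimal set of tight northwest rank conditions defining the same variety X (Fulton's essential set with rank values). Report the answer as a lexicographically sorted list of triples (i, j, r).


Propagating the 34 rank bounds to every northwest block:

  i=1: 0 | 0 | 0 | 0 | 0 | 1 | 1 | 1 | 1 | 1 | 1
  i=2: 1 | 1 | 1 | 1 | 1 | 2 | 2 | 2 | 2 | 2 | 2
  i=3: 1 | 1 | 1 | 1 | 2 | 3 | 3 | 3 | 3 | 3 | 3
  i=4: 1 | 1 | 1 | 1 | 2 | 3 | 4 | 4 | 4 | 4 | 4
  i=5: 1 | 1 | 2 | 2 | 3 | 4 | 5 | 5 | 5 | 5 | 5
  i=6: 1 | 1 | 2 | 2 | 3 | 4 | 5 | 5 | 6 | 6 | 6
  i=7: 1 | 2 | 3 | 3 | 4 | 5 | 6 | 6 | 7 | 7 | 7
  i=8: 1 | 2 | 3 | 4 | 5 | 6 | 7 | 7 | 8 | 8 | 8
  i=9: 1 | 2 | 3 | 4 | 5 | 6 | 7 | 7 | 8 | 8 | 9
  i=10: 1 | 2 | 3 | 4 | 5 | 6 | 7 | 8 | 9 | 9 | 10
  i=11: 1 | 2 | 3 | 4 | 5 | 6 | 7 | 8 | 9 | 10 | 11

the unique w with this rank table is (6, 1, 5, 7, 3, 9, 2, 4, 11, 8, 10).

|D(w)|=17, |Ess(w)|=7:

[(1, 5, 0), (4, 4, 1), (6, 2, 1), (6, 4, 2), (6, 8, 5), (9, 8, 7), (9, 10, 8)]


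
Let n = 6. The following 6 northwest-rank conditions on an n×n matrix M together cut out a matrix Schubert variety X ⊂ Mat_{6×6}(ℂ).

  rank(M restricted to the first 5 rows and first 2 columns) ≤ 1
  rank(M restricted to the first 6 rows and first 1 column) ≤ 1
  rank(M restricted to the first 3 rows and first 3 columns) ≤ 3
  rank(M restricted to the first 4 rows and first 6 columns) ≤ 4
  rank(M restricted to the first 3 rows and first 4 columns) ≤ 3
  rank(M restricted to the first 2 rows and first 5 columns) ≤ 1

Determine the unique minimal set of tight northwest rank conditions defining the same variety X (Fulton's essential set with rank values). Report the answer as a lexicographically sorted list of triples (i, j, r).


The tightest implied rank at each (i,j), from the 6 conditions:

  row 1: 1  1  1  1  1  1
  row 2: 1  1  1  1  1  2
  row 3: 1  1  2  2  2  3
  row 4: 1  1  2  3  3  4
  row 5: 1  1  2  3  4  5
  row 6: 1  2  3  4  5  6

hence w(1..6) = (1, 6, 3, 4, 5, 2).

|D(w)|=7, |Ess(w)|=2:

[(2, 5, 1), (5, 2, 1)]


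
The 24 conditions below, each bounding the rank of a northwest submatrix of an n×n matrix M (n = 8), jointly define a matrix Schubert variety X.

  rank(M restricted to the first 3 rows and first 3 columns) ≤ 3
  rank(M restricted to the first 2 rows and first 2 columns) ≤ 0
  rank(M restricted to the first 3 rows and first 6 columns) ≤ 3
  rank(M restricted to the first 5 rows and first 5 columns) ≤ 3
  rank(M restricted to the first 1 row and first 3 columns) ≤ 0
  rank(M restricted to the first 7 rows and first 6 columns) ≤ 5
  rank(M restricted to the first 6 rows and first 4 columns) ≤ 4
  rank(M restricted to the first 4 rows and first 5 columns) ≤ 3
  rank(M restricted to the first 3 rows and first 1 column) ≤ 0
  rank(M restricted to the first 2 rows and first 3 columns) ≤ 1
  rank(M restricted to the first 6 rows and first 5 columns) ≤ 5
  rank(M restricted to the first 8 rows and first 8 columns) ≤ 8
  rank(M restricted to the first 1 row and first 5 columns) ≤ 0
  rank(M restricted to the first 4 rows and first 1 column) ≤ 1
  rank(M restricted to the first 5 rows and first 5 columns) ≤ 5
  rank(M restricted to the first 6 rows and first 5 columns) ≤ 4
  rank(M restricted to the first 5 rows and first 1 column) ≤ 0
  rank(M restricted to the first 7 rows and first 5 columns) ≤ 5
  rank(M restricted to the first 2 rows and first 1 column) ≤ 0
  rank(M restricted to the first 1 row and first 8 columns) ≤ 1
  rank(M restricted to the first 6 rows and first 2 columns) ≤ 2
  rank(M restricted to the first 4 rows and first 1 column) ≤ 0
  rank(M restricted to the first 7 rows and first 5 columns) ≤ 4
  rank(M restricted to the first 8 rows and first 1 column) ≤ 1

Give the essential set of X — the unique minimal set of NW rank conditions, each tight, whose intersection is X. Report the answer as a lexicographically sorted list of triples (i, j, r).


Propagating the 24 rank bounds to every northwest block:

  i=1: 0, 0, 0, 0, 0, 1, 1, 1
  i=2: 0, 0, 1, 1, 1, 2, 2, 2
  i=3: 0, 1, 2, 2, 2, 3, 3, 3
  i=4: 0, 1, 2, 3, 3, 4, 4, 4
  i=5: 0, 1, 2, 3, 3, 4, 5, 5
  i=6: 1, 2, 3, 4, 4, 5, 6, 6
  i=7: 1, 2, 3, 4, 4, 5, 6, 7
  i=8: 1, 2, 3, 4, 5, 6, 7, 8

giving w = (6, 3, 2, 4, 7, 1, 8, 5) via Δ²R.

D(w) has 12 cells with 5 SE-corners; essential set:

[(1, 5, 0), (2, 2, 0), (5, 1, 0), (5, 5, 3), (7, 5, 4)]


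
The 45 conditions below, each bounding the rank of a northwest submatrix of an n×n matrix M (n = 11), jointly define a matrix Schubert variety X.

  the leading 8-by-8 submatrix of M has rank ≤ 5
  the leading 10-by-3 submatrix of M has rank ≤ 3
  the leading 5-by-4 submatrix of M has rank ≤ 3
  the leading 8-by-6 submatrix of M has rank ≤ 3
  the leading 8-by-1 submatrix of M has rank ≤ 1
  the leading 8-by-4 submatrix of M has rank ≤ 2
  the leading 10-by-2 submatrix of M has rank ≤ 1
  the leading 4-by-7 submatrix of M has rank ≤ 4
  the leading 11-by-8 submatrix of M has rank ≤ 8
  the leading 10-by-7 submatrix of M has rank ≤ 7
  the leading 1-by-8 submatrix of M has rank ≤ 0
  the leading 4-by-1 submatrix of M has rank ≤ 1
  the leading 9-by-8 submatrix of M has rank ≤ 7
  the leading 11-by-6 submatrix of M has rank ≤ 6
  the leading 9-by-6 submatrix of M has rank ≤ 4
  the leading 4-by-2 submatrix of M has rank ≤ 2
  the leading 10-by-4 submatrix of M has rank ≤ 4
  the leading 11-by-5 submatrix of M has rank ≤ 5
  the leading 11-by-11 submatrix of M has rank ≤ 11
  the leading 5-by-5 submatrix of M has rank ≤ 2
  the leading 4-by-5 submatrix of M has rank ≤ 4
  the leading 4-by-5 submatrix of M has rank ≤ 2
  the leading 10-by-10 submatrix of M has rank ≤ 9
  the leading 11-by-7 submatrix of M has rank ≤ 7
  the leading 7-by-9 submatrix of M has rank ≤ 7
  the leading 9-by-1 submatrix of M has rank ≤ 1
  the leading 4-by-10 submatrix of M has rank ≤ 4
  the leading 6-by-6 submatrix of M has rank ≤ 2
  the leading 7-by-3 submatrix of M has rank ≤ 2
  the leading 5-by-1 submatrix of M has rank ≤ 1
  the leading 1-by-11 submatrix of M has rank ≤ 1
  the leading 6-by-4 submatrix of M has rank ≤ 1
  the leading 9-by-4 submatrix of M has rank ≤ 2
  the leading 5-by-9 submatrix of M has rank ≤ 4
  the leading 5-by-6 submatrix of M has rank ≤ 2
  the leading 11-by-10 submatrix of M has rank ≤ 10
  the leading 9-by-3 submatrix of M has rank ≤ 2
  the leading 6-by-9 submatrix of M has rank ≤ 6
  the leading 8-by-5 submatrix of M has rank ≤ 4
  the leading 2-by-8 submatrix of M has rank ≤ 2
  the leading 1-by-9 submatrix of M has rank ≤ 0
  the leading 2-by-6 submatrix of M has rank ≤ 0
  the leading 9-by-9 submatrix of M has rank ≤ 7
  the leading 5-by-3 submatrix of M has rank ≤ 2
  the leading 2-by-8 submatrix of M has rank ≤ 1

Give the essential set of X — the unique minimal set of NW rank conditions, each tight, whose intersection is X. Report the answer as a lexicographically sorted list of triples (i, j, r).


The tightest implied rank at each (i,j), from the 45 conditions:

  i=1: 0, 0, 0, 0, 0, 0, 0, 0, 0, 1, 1
  i=2: 0, 0, 0, 0, 0, 0, 1, 1, 1, 2, 2
  i=3: 1, 1, 1, 1, 1, 1, 2, 2, 2, 3, 3
  i=4: 1, 1, 1, 1, 2, 2, 3, 3, 3, 4, 4
  i=5: 1, 1, 1, 1, 2, 2, 3, 4, 4, 5, 5
  i=6: 1, 1, 1, 1, 2, 2, 3, 4, 5, 6, 6
  i=7: 1, 1, 2, 2, 3, 3, 4, 5, 6, 7, 7
  i=8: 1, 1, 2, 2, 3, 3, 4, 5, 6, 7, 8
  i=9: 1, 1, 2, 2, 3, 4, 5, 6, 7, 8, 9
  i=10: 1, 1, 2, 3, 4, 5, 6, 7, 8, 9, 10
  i=11: 1, 2, 3, 4, 5, 6, 7, 8, 9, 10, 11

hence w(1..11) = (10, 7, 1, 5, 8, 9, 3, 11, 6, 4, 2).

Rothe diagram D(w) (33 cells), 7 SE-corners (essential conditions):

[(1, 9, 0), (2, 6, 0), (6, 4, 1), (6, 6, 2), (8, 6, 3), (9, 4, 2), (10, 2, 1)]


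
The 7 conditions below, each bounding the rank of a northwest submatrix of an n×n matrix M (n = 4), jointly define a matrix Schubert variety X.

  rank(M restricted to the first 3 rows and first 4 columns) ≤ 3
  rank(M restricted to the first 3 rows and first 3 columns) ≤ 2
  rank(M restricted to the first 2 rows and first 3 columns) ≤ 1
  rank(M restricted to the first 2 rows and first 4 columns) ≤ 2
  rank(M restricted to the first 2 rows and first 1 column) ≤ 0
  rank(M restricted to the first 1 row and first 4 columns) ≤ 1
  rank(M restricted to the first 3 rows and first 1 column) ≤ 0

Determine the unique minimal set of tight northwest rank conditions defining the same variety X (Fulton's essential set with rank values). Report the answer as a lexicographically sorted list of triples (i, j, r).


Rank table r_w(4×4) implied by the 7 constraints:

  i=1: 0, 1, 1, 1
  i=2: 0, 1, 1, 2
  i=3: 0, 1, 2, 3
  i=4: 1, 2, 3, 4

the unique w with this rank table is (2, 4, 3, 1).

|D(w)|=4, |Ess(w)|=2:

[(2, 3, 1), (3, 1, 0)]


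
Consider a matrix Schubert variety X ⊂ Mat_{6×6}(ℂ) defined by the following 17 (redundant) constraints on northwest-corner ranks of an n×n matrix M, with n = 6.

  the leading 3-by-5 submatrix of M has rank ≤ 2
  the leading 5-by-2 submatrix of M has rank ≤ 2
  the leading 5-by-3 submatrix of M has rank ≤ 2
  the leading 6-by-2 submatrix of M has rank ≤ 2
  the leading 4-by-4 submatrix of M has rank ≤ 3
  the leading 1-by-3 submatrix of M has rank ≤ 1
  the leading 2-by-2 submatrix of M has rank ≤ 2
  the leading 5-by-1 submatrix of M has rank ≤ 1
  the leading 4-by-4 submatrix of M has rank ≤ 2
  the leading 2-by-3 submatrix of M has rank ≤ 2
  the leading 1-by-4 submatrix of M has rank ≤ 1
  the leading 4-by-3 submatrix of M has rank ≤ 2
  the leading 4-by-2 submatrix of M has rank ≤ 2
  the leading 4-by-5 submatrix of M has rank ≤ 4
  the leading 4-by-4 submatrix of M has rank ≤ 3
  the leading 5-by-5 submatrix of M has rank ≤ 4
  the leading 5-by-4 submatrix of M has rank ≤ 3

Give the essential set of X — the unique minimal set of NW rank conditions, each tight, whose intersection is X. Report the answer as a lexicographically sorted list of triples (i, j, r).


Propagating the 17 rank bounds to every northwest block:

  i=1: 1 1 1 1 1 1
  i=2: 1 2 2 2 2 2
  i=3: 1 2 2 2 2 3
  i=4: 1 2 2 2 3 4
  i=5: 1 2 2 3 4 5
  i=6: 1 2 3 4 5 6

second differences of R give the permutation w = (1, 2, 6, 5, 4, 3).

ℓ(w)=6; the 3 essential cells (i,j,r):

[(3, 5, 2), (4, 4, 2), (5, 3, 2)]


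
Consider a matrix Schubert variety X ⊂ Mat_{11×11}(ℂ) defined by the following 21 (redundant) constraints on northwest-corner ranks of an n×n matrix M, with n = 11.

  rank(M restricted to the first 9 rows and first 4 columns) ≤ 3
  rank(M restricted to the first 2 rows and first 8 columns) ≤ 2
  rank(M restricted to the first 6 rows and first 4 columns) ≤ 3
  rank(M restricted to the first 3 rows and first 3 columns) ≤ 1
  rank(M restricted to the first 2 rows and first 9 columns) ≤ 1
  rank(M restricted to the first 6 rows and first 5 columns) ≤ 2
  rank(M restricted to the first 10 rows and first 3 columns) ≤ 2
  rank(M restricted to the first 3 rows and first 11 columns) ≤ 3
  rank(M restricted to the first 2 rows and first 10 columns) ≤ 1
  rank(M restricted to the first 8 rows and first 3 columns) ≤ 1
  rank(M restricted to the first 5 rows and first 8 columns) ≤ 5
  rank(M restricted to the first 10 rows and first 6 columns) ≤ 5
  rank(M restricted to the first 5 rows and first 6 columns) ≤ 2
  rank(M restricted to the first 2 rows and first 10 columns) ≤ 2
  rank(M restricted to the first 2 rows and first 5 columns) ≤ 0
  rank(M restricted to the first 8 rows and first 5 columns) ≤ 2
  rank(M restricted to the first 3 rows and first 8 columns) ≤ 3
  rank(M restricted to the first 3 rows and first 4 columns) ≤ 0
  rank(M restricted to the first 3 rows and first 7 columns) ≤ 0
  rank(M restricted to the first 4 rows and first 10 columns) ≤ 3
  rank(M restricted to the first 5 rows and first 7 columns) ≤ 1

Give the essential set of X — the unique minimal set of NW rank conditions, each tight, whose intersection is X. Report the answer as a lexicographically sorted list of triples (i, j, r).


Reconstructing r_w from the 21 given conditions:

  row 1: 0 0 0 0 0 0 0 1 1 1 1
  row 2: 0 0 0 0 0 0 0 1 1 1 2
  row 3: 0 0 0 0 0 0 0 1 2 2 3
  row 4: 1 1 1 1 1 1 1 2 3 3 4
  row 5: 1 1 1 1 1 1 1 2 3 4 5
  row 6: 1 1 1 2 2 2 2 3 4 5 6
  row 7: 1 1 1 2 2 3 3 4 5 6 7
  row 8: 1 1 1 2 2 3 4 5 6 7 8
  row 9: 1 2 2 3 3 4 5 6 7 8 9
  row 10: 1 2 2 3 4 5 6 7 8 9 10
  row 11: 1 2 3 4 5 6 7 8 9 10 11

the unique w with this rank table is (8, 11, 9, 1, 10, 4, 6, 7, 2, 5, 3).

6 SE-corners of the 38-cell Rothe diagram give Ess(w):

[(2, 10, 1), (3, 7, 0), (5, 7, 1), (8, 3, 1), (8, 5, 2), (10, 3, 2)]


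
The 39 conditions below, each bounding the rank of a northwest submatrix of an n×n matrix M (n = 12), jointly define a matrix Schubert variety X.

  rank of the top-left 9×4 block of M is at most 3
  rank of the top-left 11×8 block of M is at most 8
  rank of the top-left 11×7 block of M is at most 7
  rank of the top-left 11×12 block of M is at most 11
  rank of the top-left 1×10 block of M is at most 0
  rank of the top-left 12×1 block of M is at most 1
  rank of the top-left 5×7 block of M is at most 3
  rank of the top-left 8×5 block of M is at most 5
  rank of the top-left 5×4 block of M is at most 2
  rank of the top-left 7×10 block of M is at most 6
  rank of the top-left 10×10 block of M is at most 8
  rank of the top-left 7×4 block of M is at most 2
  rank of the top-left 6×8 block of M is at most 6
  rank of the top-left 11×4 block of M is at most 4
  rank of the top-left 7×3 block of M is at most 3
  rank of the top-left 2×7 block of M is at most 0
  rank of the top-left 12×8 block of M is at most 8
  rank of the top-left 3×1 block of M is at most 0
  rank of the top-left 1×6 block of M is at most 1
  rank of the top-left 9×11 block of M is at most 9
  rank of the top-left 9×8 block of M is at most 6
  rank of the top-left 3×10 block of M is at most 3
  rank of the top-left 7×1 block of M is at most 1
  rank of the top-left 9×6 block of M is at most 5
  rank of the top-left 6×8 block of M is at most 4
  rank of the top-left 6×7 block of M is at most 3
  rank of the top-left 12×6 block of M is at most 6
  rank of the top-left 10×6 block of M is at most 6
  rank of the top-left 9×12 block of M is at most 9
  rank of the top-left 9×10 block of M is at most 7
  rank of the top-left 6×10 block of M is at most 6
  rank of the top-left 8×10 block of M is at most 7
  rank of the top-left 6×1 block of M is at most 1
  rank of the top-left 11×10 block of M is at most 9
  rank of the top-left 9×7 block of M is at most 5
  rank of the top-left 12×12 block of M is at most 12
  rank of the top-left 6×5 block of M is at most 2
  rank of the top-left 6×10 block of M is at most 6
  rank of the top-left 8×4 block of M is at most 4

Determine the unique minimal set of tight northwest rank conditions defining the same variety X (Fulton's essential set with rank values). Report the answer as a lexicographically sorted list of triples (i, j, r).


Computing R[i][j] = min implied NW-rank bound (n=12, 39 conditions):

  i=1: 0  0  0  0  0  0  0  0  0  0  1  1
  i=2: 0  0  0  0  0  0  0  1  1  1  2  2
  i=3: 0  1  1  1  1  1  1  2  2  2  3  3
  i=4: 1  2  2  2  2  2  2  3  3  3  4  4
  i=5: 1  2  2  2  2  3  3  4  4  4  5  5
  i=6: 1  2  2  2  2  3  3  4  5  5  6  6
  i=7: 1  2  2  2  3  4  4  5  6  6  7  7
  i=8: 1  2  3  3  4  5  5  6  7  7  8  8
  i=9: 1  2  3  3  4  5  5  6  7  7  8  9
  i=10: 1  2  3  4  5  6  6  7  8  8  9  10
  i=11: 1  2  3  4  5  6  7  8  9  9  10  11
  i=12: 1  2  3  4  5  6  7  8  9  10  11  12

the unique w with this rank table is (11, 8, 2, 1, 6, 9, 5, 3, 12, 4, 7, 10).

9 SE-corners of the 30-cell Rothe diagram give Ess(w):

[(1, 10, 0), (2, 7, 0), (3, 1, 0), (6, 5, 2), (6, 7, 3), (7, 4, 2), (9, 4, 3), (9, 7, 5), (9, 10, 7)]
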